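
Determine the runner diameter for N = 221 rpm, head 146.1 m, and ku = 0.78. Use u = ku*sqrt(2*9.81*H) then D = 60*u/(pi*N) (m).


u = 0.78 * sqrt(2*9.81*146.1) = 41.7608 m/s
D = 60 * 41.7608 / (pi * 221) = 3.6089 m


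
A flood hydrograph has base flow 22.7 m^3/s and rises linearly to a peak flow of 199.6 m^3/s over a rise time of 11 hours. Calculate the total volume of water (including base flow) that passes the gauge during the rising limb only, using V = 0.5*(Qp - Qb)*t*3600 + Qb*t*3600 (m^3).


V = 0.5*(199.6 - 22.7)*11*3600 + 22.7*11*3600 = 4.4015e+06 m^3


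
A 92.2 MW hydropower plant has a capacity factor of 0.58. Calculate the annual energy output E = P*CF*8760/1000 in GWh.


E = 92.2 * 0.58 * 8760 / 1000 = 468.4498 GWh


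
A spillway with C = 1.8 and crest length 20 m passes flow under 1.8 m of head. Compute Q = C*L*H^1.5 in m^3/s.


Q = 1.8 * 20 * 1.8^1.5 = 86.9383 m^3/s


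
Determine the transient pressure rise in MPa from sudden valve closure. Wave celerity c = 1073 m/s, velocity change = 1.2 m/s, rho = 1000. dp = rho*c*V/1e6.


dp = 1000 * 1073 * 1.2 / 1e6 = 1.2876 MPa


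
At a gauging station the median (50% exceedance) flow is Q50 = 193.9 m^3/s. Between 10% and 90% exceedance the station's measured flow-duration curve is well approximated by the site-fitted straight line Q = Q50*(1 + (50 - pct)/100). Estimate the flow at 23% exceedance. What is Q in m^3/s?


Q = 193.9 * (1 + (50 - 23)/100) = 246.2530 m^3/s


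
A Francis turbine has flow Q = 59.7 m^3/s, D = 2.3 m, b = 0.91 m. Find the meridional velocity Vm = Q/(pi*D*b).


Vm = 59.7 / (pi * 2.3 * 0.91) = 9.0794 m/s


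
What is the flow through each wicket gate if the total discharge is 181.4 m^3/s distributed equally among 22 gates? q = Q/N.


q = 181.4 / 22 = 8.2455 m^3/s


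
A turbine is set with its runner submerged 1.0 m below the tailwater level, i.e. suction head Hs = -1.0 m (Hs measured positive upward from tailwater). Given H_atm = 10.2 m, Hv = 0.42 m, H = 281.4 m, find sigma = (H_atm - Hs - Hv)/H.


sigma = (10.2 - (-1.0) - 0.42) / 281.4 = 0.0383


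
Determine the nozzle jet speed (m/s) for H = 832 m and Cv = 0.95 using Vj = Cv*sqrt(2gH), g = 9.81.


Vj = 0.95 * sqrt(2*9.81*832) = 121.3765 m/s


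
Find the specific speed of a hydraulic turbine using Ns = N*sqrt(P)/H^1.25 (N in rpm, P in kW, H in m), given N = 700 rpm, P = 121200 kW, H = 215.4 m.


Ns = 700 * 121200^0.5 / 215.4^1.25 = 295.3196


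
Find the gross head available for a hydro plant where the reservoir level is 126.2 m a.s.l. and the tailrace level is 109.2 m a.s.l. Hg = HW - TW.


Hg = 126.2 - 109.2 = 17.0000 m


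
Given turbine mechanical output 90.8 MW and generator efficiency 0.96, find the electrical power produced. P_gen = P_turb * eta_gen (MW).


P_gen = 90.8 * 0.96 = 87.1680 MW


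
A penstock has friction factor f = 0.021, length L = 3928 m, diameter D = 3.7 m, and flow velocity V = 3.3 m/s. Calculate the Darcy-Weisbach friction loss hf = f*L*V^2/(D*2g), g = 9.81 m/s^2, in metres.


hf = 0.021 * 3928 * 3.3^2 / (3.7 * 2 * 9.81) = 12.3742 m


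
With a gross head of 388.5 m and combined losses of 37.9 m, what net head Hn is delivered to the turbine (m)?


Hn = 388.5 - 37.9 = 350.6000 m


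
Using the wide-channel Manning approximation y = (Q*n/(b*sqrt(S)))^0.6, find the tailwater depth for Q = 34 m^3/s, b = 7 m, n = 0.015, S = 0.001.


y = (34 * 0.015 / (7 * 0.001^0.5))^0.6 = 1.6500 m


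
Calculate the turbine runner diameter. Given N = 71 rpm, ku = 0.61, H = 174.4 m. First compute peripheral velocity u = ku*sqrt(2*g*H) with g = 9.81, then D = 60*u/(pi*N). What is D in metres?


u = 0.61 * sqrt(2*9.81*174.4) = 35.6823 m/s
D = 60 * 35.6823 / (pi * 71) = 9.5983 m


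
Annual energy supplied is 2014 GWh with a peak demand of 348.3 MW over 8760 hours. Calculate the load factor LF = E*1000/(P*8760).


LF = 2014 * 1000 / (348.3 * 8760) = 0.6601


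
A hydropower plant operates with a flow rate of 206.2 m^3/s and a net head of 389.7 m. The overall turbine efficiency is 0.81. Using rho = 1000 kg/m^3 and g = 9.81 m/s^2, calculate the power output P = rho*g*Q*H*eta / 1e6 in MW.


P = 1000 * 9.81 * 206.2 * 389.7 * 0.81 / 1e6 = 638.5179 MW


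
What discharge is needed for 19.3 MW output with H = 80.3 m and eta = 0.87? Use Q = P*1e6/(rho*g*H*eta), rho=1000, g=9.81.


Q = 19.3 * 1e6 / (1000 * 9.81 * 80.3 * 0.87) = 28.1614 m^3/s


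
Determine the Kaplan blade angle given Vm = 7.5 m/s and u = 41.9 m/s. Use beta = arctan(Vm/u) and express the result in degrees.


beta = arctan(7.5 / 41.9) = 10.1483 degrees


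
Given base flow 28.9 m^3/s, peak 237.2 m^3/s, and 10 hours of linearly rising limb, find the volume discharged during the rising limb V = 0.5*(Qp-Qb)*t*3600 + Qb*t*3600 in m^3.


V = 0.5*(237.2 - 28.9)*10*3600 + 28.9*10*3600 = 4.7898e+06 m^3


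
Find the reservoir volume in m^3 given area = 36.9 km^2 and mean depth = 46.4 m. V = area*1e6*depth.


V = 36.9 * 1e6 * 46.4 = 1.7122e+09 m^3


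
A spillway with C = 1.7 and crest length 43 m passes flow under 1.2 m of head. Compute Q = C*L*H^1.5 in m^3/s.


Q = 1.7 * 43 * 1.2^1.5 = 96.0924 m^3/s


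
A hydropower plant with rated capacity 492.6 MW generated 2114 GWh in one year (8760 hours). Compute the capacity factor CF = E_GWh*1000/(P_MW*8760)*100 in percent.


CF = 2114 * 1000 / (492.6 * 8760) * 100 = 48.9899 %


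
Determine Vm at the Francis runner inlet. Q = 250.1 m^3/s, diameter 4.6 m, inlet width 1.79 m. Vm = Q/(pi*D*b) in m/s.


Vm = 250.1 / (pi * 4.6 * 1.79) = 9.6684 m/s


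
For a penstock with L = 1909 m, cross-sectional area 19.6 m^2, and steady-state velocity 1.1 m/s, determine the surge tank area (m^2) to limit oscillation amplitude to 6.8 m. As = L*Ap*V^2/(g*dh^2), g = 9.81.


As = 1909 * 19.6 * 1.1^2 / (9.81 * 6.8^2) = 99.8069 m^2


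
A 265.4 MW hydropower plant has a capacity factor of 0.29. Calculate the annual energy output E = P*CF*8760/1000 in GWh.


E = 265.4 * 0.29 * 8760 / 1000 = 674.2222 GWh


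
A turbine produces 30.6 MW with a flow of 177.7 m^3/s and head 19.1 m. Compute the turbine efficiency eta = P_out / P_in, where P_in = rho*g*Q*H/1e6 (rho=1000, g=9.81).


P_in = 1000 * 9.81 * 177.7 * 19.1 / 1e6 = 33.2958 MW
eta = 30.6 / 33.2958 = 0.9190


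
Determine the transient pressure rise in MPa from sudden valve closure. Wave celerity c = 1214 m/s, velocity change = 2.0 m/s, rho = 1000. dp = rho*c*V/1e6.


dp = 1000 * 1214 * 2.0 / 1e6 = 2.4280 MPa


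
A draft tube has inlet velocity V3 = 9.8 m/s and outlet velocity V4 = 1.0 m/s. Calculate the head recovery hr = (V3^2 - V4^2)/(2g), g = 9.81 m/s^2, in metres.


hr = (9.8^2 - 1.0^2) / (2*9.81) = 4.8440 m


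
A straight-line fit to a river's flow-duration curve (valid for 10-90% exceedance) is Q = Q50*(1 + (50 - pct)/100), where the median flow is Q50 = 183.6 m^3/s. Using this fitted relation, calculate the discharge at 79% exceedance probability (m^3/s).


Q = 183.6 * (1 + (50 - 79)/100) = 130.3560 m^3/s


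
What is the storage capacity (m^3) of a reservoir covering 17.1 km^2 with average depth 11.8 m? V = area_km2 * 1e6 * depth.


V = 17.1 * 1e6 * 11.8 = 2.0178e+08 m^3


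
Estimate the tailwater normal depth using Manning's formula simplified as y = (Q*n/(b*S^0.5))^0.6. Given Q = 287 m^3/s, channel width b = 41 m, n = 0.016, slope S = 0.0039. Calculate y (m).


y = (287 * 0.016 / (41 * 0.0039^0.5))^0.6 = 1.4197 m


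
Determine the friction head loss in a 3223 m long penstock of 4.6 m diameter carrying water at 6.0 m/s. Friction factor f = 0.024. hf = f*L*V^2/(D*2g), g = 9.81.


hf = 0.024 * 3223 * 6.0^2 / (4.6 * 2 * 9.81) = 30.8544 m


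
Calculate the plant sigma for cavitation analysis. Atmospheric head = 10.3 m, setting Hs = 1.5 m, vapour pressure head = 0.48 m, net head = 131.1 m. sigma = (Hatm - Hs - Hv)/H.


sigma = (10.3 - 1.5 - 0.48) / 131.1 = 0.0635


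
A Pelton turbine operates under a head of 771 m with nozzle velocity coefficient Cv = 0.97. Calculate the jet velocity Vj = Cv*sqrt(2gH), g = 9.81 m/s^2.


Vj = 0.97 * sqrt(2*9.81*771) = 119.3022 m/s


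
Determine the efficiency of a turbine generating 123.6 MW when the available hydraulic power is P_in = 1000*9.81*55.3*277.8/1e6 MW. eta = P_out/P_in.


P_in = 1000 * 9.81 * 55.3 * 277.8 / 1e6 = 150.7046 MW
eta = 123.6 / 150.7046 = 0.8201


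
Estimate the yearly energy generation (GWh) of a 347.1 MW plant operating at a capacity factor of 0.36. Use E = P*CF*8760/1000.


E = 347.1 * 0.36 * 8760 / 1000 = 1094.6146 GWh


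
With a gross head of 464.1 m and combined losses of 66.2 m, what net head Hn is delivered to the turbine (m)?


Hn = 464.1 - 66.2 = 397.9000 m


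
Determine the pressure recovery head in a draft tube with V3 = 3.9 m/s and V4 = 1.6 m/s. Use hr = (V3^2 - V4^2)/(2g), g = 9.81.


hr = (3.9^2 - 1.6^2) / (2*9.81) = 0.6448 m


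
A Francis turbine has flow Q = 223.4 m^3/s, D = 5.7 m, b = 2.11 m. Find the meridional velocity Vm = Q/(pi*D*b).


Vm = 223.4 / (pi * 5.7 * 2.11) = 5.9126 m/s


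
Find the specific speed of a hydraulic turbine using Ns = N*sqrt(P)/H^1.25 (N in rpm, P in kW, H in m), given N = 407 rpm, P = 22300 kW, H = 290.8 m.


Ns = 407 * 22300^0.5 / 290.8^1.25 = 50.6120


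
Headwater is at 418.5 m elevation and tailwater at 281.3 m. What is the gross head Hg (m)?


Hg = 418.5 - 281.3 = 137.2000 m


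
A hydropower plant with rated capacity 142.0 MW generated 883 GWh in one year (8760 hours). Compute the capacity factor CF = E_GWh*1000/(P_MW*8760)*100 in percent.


CF = 883 * 1000 / (142.0 * 8760) * 100 = 70.9853 %


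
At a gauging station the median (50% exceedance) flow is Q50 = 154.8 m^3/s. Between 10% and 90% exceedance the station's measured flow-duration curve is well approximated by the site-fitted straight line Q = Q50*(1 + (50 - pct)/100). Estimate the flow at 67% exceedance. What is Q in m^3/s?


Q = 154.8 * (1 + (50 - 67)/100) = 128.4840 m^3/s


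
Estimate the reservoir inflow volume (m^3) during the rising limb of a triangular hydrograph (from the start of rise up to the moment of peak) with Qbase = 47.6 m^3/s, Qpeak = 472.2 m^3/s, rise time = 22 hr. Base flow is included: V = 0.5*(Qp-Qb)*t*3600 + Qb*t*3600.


V = 0.5*(472.2 - 47.6)*22*3600 + 47.6*22*3600 = 2.0584e+07 m^3


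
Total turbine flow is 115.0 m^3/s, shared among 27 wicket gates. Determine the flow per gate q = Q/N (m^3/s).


q = 115.0 / 27 = 4.2593 m^3/s


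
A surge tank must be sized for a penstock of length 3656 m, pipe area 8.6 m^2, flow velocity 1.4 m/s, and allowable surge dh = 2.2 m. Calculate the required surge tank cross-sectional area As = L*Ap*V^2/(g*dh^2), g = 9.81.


As = 3656 * 8.6 * 1.4^2 / (9.81 * 2.2^2) = 1297.9153 m^2


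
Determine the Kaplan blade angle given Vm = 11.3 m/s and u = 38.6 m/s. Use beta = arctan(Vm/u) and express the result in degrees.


beta = arctan(11.3 / 38.6) = 16.3172 degrees


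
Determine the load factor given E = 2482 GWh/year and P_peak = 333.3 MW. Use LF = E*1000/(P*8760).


LF = 2482 * 1000 / (333.3 * 8760) = 0.8501


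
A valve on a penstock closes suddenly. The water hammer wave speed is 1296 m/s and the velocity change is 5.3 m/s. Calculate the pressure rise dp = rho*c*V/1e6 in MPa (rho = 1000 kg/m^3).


dp = 1000 * 1296 * 5.3 / 1e6 = 6.8688 MPa


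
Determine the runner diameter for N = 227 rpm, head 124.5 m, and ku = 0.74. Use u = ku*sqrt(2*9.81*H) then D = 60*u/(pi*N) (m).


u = 0.74 * sqrt(2*9.81*124.5) = 36.5734 m/s
D = 60 * 36.5734 / (pi * 227) = 3.0771 m


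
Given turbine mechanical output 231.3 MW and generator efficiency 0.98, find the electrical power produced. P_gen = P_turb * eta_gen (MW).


P_gen = 231.3 * 0.98 = 226.6740 MW


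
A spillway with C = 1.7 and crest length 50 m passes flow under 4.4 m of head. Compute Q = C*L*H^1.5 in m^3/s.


Q = 1.7 * 50 * 4.4^1.5 = 784.5090 m^3/s


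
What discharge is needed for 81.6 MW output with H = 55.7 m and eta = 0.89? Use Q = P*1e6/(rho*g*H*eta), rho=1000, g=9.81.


Q = 81.6 * 1e6 / (1000 * 9.81 * 55.7 * 0.89) = 167.7938 m^3/s


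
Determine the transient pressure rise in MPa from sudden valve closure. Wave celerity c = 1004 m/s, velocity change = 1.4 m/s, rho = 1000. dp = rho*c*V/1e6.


dp = 1000 * 1004 * 1.4 / 1e6 = 1.4056 MPa


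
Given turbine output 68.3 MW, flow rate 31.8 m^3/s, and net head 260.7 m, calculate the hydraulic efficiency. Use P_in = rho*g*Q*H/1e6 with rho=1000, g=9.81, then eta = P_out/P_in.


P_in = 1000 * 9.81 * 31.8 * 260.7 / 1e6 = 81.3275 MW
eta = 68.3 / 81.3275 = 0.8398


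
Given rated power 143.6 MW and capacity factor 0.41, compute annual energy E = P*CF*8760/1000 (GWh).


E = 143.6 * 0.41 * 8760 / 1000 = 515.7538 GWh


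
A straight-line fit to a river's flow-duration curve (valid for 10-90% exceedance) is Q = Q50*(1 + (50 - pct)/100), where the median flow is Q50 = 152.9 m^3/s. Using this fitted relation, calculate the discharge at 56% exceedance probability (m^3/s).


Q = 152.9 * (1 + (50 - 56)/100) = 143.7260 m^3/s


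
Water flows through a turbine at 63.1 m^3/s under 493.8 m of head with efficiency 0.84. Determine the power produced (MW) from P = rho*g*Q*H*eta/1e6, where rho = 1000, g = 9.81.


P = 1000 * 9.81 * 63.1 * 493.8 * 0.84 / 1e6 = 256.7608 MW


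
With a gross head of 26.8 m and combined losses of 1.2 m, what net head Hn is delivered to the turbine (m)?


Hn = 26.8 - 1.2 = 25.6000 m


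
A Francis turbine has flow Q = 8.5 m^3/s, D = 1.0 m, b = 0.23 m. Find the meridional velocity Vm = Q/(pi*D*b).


Vm = 8.5 / (pi * 1.0 * 0.23) = 11.7636 m/s


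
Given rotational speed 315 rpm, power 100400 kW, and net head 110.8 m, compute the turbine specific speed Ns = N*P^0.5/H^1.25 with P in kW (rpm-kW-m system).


Ns = 315 * 100400^0.5 / 110.8^1.25 = 277.6532


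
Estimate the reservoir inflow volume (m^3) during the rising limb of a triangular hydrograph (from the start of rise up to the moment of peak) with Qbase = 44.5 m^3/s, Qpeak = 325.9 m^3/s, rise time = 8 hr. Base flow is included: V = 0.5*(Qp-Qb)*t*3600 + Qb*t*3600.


V = 0.5*(325.9 - 44.5)*8*3600 + 44.5*8*3600 = 5.3338e+06 m^3


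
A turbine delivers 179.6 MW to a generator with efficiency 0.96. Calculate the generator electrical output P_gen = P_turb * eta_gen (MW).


P_gen = 179.6 * 0.96 = 172.4160 MW


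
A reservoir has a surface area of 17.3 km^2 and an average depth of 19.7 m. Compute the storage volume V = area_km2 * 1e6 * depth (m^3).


V = 17.3 * 1e6 * 19.7 = 3.4081e+08 m^3


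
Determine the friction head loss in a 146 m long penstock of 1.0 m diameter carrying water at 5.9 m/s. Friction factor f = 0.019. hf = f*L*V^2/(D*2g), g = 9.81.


hf = 0.019 * 146 * 5.9^2 / (1.0 * 2 * 9.81) = 4.9217 m


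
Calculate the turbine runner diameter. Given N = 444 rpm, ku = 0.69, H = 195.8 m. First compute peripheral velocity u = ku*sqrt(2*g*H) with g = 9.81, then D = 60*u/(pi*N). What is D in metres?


u = 0.69 * sqrt(2*9.81*195.8) = 42.7666 m/s
D = 60 * 42.7666 / (pi * 444) = 1.8396 m


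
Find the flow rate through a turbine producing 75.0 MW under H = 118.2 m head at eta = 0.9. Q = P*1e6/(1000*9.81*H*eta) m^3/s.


Q = 75.0 * 1e6 / (1000 * 9.81 * 118.2 * 0.9) = 71.8675 m^3/s


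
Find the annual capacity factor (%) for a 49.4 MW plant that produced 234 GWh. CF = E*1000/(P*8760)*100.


CF = 234 * 1000 / (49.4 * 8760) * 100 = 54.0735 %


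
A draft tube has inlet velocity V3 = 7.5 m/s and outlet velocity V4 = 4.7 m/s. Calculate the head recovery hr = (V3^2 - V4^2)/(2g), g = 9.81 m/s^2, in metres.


hr = (7.5^2 - 4.7^2) / (2*9.81) = 1.7411 m


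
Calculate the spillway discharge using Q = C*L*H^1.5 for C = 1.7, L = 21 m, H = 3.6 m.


Q = 1.7 * 21 * 3.6^1.5 = 243.8496 m^3/s


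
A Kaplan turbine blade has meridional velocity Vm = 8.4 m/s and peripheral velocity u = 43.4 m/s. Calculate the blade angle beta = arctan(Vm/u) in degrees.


beta = arctan(8.4 / 43.4) = 10.9541 degrees


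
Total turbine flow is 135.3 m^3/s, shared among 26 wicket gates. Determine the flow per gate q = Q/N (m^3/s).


q = 135.3 / 26 = 5.2038 m^3/s


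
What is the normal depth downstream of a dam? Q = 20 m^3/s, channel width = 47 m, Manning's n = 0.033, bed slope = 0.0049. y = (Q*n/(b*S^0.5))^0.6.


y = (20 * 0.033 / (47 * 0.0049^0.5))^0.6 = 0.3814 m


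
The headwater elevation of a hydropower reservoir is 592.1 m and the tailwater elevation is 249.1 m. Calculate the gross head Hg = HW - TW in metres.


Hg = 592.1 - 249.1 = 343.0000 m


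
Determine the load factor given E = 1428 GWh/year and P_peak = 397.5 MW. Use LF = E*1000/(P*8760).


LF = 1428 * 1000 / (397.5 * 8760) = 0.4101


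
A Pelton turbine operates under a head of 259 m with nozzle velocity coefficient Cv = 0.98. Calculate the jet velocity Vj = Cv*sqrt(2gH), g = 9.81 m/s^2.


Vj = 0.98 * sqrt(2*9.81*259) = 69.8595 m/s


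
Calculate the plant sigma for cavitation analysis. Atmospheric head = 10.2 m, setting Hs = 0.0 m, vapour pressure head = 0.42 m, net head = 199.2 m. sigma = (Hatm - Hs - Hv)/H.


sigma = (10.2 - 0.0 - 0.42) / 199.2 = 0.0491


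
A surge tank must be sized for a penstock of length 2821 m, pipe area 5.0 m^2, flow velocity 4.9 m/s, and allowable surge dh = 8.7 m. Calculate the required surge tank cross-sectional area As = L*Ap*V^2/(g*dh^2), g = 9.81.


As = 2821 * 5.0 * 4.9^2 / (9.81 * 8.7^2) = 456.0975 m^2


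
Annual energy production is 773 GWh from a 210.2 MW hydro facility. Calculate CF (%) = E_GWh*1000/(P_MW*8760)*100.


CF = 773 * 1000 / (210.2 * 8760) * 100 = 41.9800 %


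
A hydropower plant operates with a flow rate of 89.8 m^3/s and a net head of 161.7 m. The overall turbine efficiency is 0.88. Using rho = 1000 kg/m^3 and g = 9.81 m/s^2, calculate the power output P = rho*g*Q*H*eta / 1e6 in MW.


P = 1000 * 9.81 * 89.8 * 161.7 * 0.88 / 1e6 = 125.3540 MW


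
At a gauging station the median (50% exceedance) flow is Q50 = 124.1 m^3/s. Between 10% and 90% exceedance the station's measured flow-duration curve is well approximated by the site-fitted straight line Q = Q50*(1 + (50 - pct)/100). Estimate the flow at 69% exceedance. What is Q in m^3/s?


Q = 124.1 * (1 + (50 - 69)/100) = 100.5210 m^3/s


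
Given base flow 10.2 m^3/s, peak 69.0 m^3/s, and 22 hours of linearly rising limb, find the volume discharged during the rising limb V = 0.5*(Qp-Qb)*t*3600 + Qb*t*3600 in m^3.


V = 0.5*(69.0 - 10.2)*22*3600 + 10.2*22*3600 = 3.1363e+06 m^3


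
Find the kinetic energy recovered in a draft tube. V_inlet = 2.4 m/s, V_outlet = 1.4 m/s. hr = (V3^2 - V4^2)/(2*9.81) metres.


hr = (2.4^2 - 1.4^2) / (2*9.81) = 0.1937 m


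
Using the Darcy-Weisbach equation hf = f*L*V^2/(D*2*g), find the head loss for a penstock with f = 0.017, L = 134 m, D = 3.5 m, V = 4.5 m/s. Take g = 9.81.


hf = 0.017 * 134 * 4.5^2 / (3.5 * 2 * 9.81) = 0.6718 m


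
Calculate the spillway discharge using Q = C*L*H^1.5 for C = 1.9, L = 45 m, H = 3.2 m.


Q = 1.9 * 45 * 3.2^1.5 = 489.4306 m^3/s


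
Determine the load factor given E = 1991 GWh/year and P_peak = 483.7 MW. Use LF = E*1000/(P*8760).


LF = 1991 * 1000 / (483.7 * 8760) = 0.4699


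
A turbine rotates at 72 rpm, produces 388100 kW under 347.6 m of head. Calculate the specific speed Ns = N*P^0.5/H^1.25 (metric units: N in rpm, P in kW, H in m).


Ns = 72 * 388100^0.5 / 347.6^1.25 = 29.8851


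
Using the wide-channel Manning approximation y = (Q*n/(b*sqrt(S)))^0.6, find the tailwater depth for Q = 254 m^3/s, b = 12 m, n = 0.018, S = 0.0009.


y = (254 * 0.018 / (12 * 0.0009^0.5))^0.6 = 4.5950 m


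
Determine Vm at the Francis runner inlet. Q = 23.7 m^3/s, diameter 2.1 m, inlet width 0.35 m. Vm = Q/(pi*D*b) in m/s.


Vm = 23.7 / (pi * 2.1 * 0.35) = 10.2639 m/s


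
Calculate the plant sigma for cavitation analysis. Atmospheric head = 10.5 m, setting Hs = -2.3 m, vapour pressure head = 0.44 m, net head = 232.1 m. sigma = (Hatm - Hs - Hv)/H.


sigma = (10.5 - (-2.3) - 0.44) / 232.1 = 0.0533


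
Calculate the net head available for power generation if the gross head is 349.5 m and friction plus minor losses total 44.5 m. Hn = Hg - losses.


Hn = 349.5 - 44.5 = 305.0000 m


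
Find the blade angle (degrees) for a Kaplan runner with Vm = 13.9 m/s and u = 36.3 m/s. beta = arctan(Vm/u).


beta = arctan(13.9 / 36.3) = 20.9528 degrees


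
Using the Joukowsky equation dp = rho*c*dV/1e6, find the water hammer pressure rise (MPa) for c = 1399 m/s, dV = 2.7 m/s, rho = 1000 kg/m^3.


dp = 1000 * 1399 * 2.7 / 1e6 = 3.7773 MPa


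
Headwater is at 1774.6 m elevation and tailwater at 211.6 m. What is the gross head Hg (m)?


Hg = 1774.6 - 211.6 = 1563.0000 m


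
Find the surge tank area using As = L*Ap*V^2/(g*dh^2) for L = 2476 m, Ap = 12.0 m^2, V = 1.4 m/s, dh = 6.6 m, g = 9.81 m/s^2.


As = 2476 * 12.0 * 1.4^2 / (9.81 * 6.6^2) = 136.2797 m^2


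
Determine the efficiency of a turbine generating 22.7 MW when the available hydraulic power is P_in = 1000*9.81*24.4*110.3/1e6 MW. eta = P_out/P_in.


P_in = 1000 * 9.81 * 24.4 * 110.3 / 1e6 = 26.4018 MW
eta = 22.7 / 26.4018 = 0.8598


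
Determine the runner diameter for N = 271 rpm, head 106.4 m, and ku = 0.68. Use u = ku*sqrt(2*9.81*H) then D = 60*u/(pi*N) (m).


u = 0.68 * sqrt(2*9.81*106.4) = 31.0691 m/s
D = 60 * 31.0691 / (pi * 271) = 2.1896 m


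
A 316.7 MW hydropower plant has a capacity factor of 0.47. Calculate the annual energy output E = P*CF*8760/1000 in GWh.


E = 316.7 * 0.47 * 8760 / 1000 = 1303.9172 GWh


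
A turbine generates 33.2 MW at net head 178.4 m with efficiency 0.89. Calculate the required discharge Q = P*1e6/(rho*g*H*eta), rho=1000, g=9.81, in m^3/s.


Q = 33.2 * 1e6 / (1000 * 9.81 * 178.4 * 0.89) = 21.3149 m^3/s


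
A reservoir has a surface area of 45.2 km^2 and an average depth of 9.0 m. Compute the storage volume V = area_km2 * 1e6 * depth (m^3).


V = 45.2 * 1e6 * 9.0 = 4.0680e+08 m^3


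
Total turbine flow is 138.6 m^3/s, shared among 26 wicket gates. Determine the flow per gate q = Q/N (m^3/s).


q = 138.6 / 26 = 5.3308 m^3/s


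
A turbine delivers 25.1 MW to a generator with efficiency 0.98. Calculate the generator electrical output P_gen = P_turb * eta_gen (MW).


P_gen = 25.1 * 0.98 = 24.5980 MW


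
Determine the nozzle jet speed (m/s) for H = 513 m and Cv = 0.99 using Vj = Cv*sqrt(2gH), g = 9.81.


Vj = 0.99 * sqrt(2*9.81*513) = 99.3215 m/s


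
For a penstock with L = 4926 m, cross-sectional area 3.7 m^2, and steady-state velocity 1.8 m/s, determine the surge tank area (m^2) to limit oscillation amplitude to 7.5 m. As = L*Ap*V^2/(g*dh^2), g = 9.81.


As = 4926 * 3.7 * 1.8^2 / (9.81 * 7.5^2) = 107.0162 m^2


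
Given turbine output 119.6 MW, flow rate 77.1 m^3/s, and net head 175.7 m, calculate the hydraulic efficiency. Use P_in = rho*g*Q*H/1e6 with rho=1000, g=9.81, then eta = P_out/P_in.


P_in = 1000 * 9.81 * 77.1 * 175.7 / 1e6 = 132.8909 MW
eta = 119.6 / 132.8909 = 0.9000


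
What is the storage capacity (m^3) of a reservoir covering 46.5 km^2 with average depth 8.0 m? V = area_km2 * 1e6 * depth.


V = 46.5 * 1e6 * 8.0 = 3.7200e+08 m^3


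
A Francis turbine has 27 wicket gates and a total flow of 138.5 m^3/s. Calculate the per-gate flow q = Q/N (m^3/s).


q = 138.5 / 27 = 5.1296 m^3/s


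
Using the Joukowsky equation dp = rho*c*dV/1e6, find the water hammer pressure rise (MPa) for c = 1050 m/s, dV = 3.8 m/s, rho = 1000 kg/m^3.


dp = 1000 * 1050 * 3.8 / 1e6 = 3.9900 MPa


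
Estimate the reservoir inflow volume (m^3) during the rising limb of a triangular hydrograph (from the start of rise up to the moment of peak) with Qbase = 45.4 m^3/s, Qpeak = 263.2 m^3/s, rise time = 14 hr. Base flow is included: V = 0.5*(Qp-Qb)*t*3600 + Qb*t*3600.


V = 0.5*(263.2 - 45.4)*14*3600 + 45.4*14*3600 = 7.7767e+06 m^3


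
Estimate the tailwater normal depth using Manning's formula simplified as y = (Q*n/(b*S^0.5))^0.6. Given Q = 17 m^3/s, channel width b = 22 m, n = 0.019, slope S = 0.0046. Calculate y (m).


y = (17 * 0.019 / (22 * 0.0046^0.5))^0.6 = 0.3992 m


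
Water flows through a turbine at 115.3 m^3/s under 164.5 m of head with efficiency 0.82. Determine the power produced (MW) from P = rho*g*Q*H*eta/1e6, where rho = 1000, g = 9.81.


P = 1000 * 9.81 * 115.3 * 164.5 * 0.82 / 1e6 = 152.5731 MW


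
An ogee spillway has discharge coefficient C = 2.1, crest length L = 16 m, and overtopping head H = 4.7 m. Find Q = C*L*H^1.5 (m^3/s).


Q = 2.1 * 16 * 4.7^1.5 = 342.3624 m^3/s


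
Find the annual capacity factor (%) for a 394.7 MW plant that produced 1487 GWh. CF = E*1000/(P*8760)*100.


CF = 1487 * 1000 / (394.7 * 8760) * 100 = 43.0071 %


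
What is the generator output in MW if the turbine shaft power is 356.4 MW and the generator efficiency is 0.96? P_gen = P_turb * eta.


P_gen = 356.4 * 0.96 = 342.1440 MW


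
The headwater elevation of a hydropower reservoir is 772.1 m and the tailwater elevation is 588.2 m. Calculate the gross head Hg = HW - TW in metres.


Hg = 772.1 - 588.2 = 183.9000 m


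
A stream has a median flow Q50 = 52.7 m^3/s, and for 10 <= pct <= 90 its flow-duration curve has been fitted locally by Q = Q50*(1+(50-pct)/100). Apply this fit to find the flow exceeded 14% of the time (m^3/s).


Q = 52.7 * (1 + (50 - 14)/100) = 71.6720 m^3/s


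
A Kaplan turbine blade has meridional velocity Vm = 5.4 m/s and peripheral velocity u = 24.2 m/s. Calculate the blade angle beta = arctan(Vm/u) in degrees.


beta = arctan(5.4 / 24.2) = 12.5789 degrees


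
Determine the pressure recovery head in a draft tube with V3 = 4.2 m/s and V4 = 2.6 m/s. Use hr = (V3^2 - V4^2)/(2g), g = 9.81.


hr = (4.2^2 - 2.6^2) / (2*9.81) = 0.5545 m


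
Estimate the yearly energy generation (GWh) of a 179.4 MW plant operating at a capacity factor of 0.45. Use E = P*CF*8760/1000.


E = 179.4 * 0.45 * 8760 / 1000 = 707.1948 GWh


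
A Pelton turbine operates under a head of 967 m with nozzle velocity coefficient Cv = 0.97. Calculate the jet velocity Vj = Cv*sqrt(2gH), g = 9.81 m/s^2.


Vj = 0.97 * sqrt(2*9.81*967) = 133.6086 m/s


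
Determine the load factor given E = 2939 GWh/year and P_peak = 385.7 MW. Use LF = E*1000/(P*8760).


LF = 2939 * 1000 / (385.7 * 8760) = 0.8699


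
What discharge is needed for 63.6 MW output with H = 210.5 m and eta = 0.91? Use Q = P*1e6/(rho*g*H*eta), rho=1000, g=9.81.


Q = 63.6 * 1e6 / (1000 * 9.81 * 210.5 * 0.91) = 33.8450 m^3/s


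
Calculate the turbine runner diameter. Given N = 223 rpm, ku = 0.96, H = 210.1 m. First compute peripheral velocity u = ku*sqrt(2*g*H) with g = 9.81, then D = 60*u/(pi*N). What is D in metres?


u = 0.96 * sqrt(2*9.81*210.1) = 61.6359 m/s
D = 60 * 61.6359 / (pi * 223) = 5.2787 m


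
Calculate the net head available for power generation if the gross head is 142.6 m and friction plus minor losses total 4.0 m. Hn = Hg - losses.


Hn = 142.6 - 4.0 = 138.6000 m


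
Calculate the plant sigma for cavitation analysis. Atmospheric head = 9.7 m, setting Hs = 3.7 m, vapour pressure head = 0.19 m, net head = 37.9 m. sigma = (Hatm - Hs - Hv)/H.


sigma = (9.7 - 3.7 - 0.19) / 37.9 = 0.1533


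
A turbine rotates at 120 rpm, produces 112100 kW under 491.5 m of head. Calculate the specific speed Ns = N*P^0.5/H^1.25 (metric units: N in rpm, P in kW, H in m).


Ns = 120 * 112100^0.5 / 491.5^1.25 = 17.3612


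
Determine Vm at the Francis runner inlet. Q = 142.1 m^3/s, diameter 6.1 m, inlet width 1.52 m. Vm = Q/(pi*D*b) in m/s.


Vm = 142.1 / (pi * 6.1 * 1.52) = 4.8783 m/s


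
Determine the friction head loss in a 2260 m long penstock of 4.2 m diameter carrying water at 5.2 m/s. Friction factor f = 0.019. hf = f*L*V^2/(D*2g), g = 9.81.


hf = 0.019 * 2260 * 5.2^2 / (4.2 * 2 * 9.81) = 14.0903 m


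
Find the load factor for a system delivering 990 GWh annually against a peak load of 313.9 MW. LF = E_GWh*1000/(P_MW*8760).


LF = 990 * 1000 / (313.9 * 8760) = 0.3600


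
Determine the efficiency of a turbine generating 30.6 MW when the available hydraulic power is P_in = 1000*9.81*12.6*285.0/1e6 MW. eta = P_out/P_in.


P_in = 1000 * 9.81 * 12.6 * 285.0 / 1e6 = 35.2277 MW
eta = 30.6 / 35.2277 = 0.8686


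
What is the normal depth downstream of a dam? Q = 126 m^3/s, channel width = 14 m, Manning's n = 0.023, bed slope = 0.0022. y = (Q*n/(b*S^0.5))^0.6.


y = (126 * 0.023 / (14 * 0.0022^0.5))^0.6 = 2.4370 m


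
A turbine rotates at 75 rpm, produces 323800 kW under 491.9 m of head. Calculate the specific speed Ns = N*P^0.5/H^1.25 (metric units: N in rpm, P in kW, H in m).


Ns = 75 * 323800^0.5 / 491.9^1.25 = 18.4227


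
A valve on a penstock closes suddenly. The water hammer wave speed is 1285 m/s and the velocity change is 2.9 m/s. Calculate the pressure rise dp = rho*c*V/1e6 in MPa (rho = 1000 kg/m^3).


dp = 1000 * 1285 * 2.9 / 1e6 = 3.7265 MPa


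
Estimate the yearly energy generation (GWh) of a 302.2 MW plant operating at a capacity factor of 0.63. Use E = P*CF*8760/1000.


E = 302.2 * 0.63 * 8760 / 1000 = 1667.7814 GWh


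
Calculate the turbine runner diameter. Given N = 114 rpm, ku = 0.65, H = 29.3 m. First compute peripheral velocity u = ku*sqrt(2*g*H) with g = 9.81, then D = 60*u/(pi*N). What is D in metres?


u = 0.65 * sqrt(2*9.81*29.3) = 15.5846 m/s
D = 60 * 15.5846 / (pi * 114) = 2.6109 m


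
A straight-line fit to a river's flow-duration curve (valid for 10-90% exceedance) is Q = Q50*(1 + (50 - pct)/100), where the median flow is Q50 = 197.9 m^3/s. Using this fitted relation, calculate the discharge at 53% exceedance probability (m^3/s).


Q = 197.9 * (1 + (50 - 53)/100) = 191.9630 m^3/s


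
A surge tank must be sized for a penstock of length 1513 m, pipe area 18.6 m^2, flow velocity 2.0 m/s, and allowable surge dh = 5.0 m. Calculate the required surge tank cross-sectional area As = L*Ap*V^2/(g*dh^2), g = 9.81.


As = 1513 * 18.6 * 2.0^2 / (9.81 * 5.0^2) = 458.9896 m^2


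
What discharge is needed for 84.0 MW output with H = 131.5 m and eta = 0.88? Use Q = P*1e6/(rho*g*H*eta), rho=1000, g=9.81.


Q = 84.0 * 1e6 / (1000 * 9.81 * 131.5 * 0.88) = 73.9949 m^3/s


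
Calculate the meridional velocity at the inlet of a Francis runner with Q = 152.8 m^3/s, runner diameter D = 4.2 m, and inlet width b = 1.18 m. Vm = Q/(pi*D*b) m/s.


Vm = 152.8 / (pi * 4.2 * 1.18) = 9.8139 m/s


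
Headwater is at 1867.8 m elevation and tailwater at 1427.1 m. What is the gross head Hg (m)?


Hg = 1867.8 - 1427.1 = 440.7000 m


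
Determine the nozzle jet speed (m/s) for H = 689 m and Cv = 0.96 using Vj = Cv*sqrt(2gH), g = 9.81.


Vj = 0.96 * sqrt(2*9.81*689) = 111.6170 m/s


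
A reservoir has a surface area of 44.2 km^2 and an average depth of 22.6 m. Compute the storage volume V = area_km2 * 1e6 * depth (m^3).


V = 44.2 * 1e6 * 22.6 = 9.9892e+08 m^3


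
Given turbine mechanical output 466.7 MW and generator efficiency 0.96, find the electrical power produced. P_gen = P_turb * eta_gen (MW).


P_gen = 466.7 * 0.96 = 448.0320 MW


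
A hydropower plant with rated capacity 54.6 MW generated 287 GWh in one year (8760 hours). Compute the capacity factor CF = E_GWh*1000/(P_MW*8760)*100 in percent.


CF = 287 * 1000 / (54.6 * 8760) * 100 = 60.0047 %


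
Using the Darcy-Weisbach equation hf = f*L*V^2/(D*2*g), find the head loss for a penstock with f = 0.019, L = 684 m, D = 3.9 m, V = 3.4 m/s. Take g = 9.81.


hf = 0.019 * 684 * 3.4^2 / (3.9 * 2 * 9.81) = 1.9634 m


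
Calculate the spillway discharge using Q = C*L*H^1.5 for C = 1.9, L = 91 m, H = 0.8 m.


Q = 1.9 * 91 * 0.8^1.5 = 123.7172 m^3/s


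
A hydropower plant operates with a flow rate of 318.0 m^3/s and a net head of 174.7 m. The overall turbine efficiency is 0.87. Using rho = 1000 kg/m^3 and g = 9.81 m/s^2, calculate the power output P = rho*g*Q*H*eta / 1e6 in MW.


P = 1000 * 9.81 * 318.0 * 174.7 * 0.87 / 1e6 = 474.1418 MW


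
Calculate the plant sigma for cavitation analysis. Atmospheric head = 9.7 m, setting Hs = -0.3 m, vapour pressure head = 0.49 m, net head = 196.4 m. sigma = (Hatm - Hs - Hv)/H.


sigma = (9.7 - (-0.3) - 0.49) / 196.4 = 0.0484


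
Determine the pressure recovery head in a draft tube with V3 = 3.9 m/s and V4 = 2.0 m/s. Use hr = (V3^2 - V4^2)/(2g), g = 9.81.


hr = (3.9^2 - 2.0^2) / (2*9.81) = 0.5714 m


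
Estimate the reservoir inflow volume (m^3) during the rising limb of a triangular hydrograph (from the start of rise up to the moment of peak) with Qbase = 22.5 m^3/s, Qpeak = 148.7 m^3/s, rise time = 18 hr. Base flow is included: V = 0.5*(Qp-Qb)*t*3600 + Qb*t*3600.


V = 0.5*(148.7 - 22.5)*18*3600 + 22.5*18*3600 = 5.5469e+06 m^3


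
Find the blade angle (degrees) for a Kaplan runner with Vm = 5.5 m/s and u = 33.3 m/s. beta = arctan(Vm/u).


beta = arctan(5.5 / 33.3) = 9.3786 degrees


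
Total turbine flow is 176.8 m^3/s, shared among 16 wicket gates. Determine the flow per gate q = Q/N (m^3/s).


q = 176.8 / 16 = 11.0500 m^3/s


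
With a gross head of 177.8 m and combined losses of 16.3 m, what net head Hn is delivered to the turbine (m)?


Hn = 177.8 - 16.3 = 161.5000 m


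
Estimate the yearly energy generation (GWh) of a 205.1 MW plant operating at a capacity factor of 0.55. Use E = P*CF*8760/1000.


E = 205.1 * 0.55 * 8760 / 1000 = 988.1718 GWh


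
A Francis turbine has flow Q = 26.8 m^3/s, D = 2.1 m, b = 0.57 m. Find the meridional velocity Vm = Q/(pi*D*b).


Vm = 26.8 / (pi * 2.1 * 0.57) = 7.1267 m/s


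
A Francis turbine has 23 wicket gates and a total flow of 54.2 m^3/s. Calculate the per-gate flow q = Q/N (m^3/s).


q = 54.2 / 23 = 2.3565 m^3/s


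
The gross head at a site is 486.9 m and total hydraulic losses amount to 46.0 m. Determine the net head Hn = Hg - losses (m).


Hn = 486.9 - 46.0 = 440.9000 m


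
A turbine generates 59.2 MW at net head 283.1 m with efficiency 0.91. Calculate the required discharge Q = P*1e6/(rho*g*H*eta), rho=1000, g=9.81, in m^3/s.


Q = 59.2 * 1e6 / (1000 * 9.81 * 283.1 * 0.91) = 23.4246 m^3/s


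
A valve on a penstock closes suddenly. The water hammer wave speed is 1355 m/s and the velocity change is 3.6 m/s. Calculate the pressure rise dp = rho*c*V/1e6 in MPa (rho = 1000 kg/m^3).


dp = 1000 * 1355 * 3.6 / 1e6 = 4.8780 MPa


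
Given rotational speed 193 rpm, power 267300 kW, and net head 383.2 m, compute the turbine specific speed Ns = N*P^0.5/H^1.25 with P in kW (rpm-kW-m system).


Ns = 193 * 267300^0.5 / 383.2^1.25 = 58.8539


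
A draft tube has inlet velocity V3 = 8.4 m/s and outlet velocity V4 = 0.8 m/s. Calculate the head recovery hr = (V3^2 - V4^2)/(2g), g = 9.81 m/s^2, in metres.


hr = (8.4^2 - 0.8^2) / (2*9.81) = 3.5637 m


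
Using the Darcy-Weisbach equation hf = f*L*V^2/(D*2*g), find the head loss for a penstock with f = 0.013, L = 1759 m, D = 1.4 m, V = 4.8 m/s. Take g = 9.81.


hf = 0.013 * 1759 * 4.8^2 / (1.4 * 2 * 9.81) = 19.1807 m


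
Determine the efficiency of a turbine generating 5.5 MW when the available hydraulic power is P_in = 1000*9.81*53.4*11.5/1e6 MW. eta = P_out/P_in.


P_in = 1000 * 9.81 * 53.4 * 11.5 / 1e6 = 6.0243 MW
eta = 5.5 / 6.0243 = 0.9130


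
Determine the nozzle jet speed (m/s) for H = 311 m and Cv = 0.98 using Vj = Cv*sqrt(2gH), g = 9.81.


Vj = 0.98 * sqrt(2*9.81*311) = 76.5519 m/s


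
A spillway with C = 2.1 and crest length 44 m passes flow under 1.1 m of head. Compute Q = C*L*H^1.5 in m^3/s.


Q = 2.1 * 44 * 1.1^1.5 = 106.6009 m^3/s


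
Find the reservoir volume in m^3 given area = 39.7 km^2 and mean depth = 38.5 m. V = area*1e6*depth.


V = 39.7 * 1e6 * 38.5 = 1.5284e+09 m^3


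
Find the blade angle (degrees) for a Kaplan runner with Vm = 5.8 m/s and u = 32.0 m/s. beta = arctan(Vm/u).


beta = arctan(5.8 / 32.0) = 10.2733 degrees


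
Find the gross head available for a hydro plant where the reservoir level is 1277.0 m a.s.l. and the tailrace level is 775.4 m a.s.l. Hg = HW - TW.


Hg = 1277.0 - 775.4 = 501.6000 m


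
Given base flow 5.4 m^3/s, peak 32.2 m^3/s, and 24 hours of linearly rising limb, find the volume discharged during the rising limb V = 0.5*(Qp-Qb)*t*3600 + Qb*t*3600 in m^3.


V = 0.5*(32.2 - 5.4)*24*3600 + 5.4*24*3600 = 1.6243e+06 m^3


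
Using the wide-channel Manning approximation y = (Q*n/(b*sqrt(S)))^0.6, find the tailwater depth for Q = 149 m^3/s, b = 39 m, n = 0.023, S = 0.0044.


y = (149 * 0.023 / (39 * 0.0044^0.5))^0.6 = 1.1838 m


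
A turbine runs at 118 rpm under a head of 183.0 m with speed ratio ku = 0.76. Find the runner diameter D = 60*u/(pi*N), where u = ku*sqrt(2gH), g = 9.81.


u = 0.76 * sqrt(2*9.81*183.0) = 45.5395 m/s
D = 60 * 45.5395 / (pi * 118) = 7.3707 m


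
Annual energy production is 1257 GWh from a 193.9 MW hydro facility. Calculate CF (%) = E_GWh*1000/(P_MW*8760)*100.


CF = 1257 * 1000 / (193.9 * 8760) * 100 = 74.0037 %


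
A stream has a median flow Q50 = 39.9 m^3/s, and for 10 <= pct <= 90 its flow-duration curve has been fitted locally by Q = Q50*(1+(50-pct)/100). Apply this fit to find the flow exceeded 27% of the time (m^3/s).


Q = 39.9 * (1 + (50 - 27)/100) = 49.0770 m^3/s


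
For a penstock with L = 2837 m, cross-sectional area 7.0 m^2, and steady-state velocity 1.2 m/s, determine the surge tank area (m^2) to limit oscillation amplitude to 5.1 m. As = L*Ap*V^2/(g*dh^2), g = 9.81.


As = 2837 * 7.0 * 1.2^2 / (9.81 * 5.1^2) = 112.0755 m^2


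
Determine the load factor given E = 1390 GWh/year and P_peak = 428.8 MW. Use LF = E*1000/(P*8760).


LF = 1390 * 1000 / (428.8 * 8760) = 0.3700


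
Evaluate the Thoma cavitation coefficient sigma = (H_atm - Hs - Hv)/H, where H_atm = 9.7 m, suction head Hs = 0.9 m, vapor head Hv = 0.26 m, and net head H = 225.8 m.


sigma = (9.7 - 0.9 - 0.26) / 225.8 = 0.0378


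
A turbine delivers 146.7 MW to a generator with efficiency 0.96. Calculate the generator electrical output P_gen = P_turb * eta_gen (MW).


P_gen = 146.7 * 0.96 = 140.8320 MW


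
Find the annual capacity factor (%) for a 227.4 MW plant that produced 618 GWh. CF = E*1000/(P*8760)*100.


CF = 618 * 1000 / (227.4 * 8760) * 100 = 31.0237 %


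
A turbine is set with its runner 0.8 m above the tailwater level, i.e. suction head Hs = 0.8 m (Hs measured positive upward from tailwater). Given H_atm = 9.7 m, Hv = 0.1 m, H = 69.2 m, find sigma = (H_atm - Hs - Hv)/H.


sigma = (9.7 - 0.8 - 0.1) / 69.2 = 0.1272


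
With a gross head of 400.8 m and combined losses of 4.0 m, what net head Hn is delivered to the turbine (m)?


Hn = 400.8 - 4.0 = 396.8000 m


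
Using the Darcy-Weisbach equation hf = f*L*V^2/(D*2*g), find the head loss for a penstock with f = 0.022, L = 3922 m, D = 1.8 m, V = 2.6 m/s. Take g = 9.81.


hf = 0.022 * 3922 * 2.6^2 / (1.8 * 2 * 9.81) = 16.5160 m


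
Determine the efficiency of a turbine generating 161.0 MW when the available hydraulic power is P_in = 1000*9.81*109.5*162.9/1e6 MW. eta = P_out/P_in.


P_in = 1000 * 9.81 * 109.5 * 162.9 / 1e6 = 174.9864 MW
eta = 161.0 / 174.9864 = 0.9201


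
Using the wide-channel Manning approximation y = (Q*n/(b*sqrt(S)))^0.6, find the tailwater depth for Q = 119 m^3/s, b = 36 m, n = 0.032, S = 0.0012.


y = (119 * 0.032 / (36 * 0.0012^0.5))^0.6 = 1.9538 m
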